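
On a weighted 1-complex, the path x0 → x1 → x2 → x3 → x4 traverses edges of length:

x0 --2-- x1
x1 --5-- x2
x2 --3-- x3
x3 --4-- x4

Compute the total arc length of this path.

Arc length = 2 + 5 + 3 + 4 = 14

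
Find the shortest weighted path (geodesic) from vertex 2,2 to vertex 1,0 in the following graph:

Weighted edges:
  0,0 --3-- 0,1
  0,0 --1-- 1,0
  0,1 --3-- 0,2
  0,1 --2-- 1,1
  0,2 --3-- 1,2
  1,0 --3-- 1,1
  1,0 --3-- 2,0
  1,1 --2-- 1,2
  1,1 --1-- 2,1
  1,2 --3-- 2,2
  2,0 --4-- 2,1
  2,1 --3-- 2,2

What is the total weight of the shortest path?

Shortest path: 2,2 → 2,1 → 1,1 → 1,0, total weight = 7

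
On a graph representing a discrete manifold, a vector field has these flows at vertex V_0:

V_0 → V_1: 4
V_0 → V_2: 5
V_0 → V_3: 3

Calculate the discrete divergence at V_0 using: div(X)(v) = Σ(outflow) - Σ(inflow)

Divergence = sum of outgoing flows = 4 + 5 + 3 = 12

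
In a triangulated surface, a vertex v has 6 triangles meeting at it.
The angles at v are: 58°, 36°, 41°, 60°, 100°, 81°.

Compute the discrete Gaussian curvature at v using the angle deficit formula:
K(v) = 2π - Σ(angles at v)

Sum of angles = 376°. K = 360° - 376° = -16° = -4π/45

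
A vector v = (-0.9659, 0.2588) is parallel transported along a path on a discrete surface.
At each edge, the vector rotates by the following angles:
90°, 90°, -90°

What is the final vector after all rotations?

Total rotation: 90° + 90° + (-90°) = 90°. Final vector: (-0.2588, -0.9659)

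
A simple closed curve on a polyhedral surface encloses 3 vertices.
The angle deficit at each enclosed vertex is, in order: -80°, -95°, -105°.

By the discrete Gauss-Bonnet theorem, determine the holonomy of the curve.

Holonomy = total enclosed curvature = (-80°) + (-95°) + (-105°) = -280°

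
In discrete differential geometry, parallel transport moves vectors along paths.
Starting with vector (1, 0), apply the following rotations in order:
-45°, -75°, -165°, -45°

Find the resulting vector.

Total rotation: (-45°) + (-75°) + (-165°) + (-45°) = -330° ≡ 30° (mod 360°). Final vector: (0.8660, 0.5000)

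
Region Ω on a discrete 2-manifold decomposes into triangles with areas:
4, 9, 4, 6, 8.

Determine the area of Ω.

4 + 9 + 4 + 6 + 8 = 31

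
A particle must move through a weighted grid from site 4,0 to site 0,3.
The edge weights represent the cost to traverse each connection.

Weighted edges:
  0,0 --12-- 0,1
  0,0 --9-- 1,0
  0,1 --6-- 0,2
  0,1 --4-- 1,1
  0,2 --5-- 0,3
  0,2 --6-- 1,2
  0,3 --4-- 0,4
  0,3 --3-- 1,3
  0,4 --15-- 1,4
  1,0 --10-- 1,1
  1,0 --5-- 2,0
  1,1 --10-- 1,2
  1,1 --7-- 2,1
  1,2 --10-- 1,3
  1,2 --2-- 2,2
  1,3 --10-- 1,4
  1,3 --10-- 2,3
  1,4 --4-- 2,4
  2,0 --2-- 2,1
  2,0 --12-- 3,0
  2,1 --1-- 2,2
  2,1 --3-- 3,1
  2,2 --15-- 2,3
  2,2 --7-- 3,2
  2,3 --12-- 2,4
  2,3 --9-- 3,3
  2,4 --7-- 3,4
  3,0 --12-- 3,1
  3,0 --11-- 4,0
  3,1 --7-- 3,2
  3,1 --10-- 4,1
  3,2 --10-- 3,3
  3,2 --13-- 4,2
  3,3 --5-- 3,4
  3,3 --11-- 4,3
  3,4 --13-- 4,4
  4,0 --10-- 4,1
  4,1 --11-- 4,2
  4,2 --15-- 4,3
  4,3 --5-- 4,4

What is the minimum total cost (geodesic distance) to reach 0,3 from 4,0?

Shortest path: 4,0 → 4,1 → 3,1 → 2,1 → 2,2 → 1,2 → 0,2 → 0,3, total weight = 37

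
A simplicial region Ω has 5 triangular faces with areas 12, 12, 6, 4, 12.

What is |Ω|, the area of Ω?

12 + 12 + 6 + 4 + 12 = 46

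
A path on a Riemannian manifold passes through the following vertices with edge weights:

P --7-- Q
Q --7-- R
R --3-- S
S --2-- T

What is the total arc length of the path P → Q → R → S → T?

Arc length = 7 + 7 + 3 + 2 = 19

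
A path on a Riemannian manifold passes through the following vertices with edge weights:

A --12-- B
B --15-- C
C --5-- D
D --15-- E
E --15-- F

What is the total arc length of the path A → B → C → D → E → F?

Arc length = 12 + 15 + 5 + 15 + 15 = 62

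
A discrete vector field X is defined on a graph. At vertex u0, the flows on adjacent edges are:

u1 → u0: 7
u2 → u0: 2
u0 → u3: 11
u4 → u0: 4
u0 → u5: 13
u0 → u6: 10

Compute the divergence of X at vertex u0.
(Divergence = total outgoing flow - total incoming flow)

Divergence = sum of outgoing flows = (-7) + (-2) + 11 + (-4) + 13 + 10 = 21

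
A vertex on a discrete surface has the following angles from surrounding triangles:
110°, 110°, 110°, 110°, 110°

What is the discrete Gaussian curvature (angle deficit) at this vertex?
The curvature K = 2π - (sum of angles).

Sum of angles = 550°. K = 360° - 550° = -190° = -19π/18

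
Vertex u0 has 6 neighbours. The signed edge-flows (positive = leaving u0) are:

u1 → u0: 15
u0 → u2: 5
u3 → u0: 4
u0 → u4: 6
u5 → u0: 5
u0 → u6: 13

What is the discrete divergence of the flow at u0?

Divergence = sum of outgoing flows = (-15) + 5 + (-4) + 6 + (-5) + 13 = 0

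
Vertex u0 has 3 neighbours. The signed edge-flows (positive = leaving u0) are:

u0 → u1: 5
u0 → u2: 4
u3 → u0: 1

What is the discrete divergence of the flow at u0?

Divergence = sum of outgoing flows = 5 + 4 + (-1) = 8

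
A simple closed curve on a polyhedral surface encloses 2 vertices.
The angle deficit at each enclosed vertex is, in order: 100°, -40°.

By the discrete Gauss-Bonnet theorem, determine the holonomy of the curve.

Holonomy = total enclosed curvature = 100° + (-40°) = 60°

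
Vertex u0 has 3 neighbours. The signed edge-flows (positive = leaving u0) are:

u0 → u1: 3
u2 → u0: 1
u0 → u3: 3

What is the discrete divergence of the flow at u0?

Divergence = sum of outgoing flows = 3 + (-1) + 3 = 5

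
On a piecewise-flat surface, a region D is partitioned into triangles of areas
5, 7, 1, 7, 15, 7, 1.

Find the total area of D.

5 + 7 + 1 + 7 + 15 + 7 + 1 = 43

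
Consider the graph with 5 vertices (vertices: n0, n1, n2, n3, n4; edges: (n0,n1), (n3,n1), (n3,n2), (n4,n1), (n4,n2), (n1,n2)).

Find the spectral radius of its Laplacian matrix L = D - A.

Degrees: deg(n0) = 1, deg(n1) = 4, deg(n2) = 3, deg(n3) = 2, deg(n4) = 2.
L = D − A with rows/columns ordered (n0, n1, n2, n3, n4):
  [ 1, -1,  0,  0,  0]
  [-1,  4, -1, -1, -1]
  [ 0, -1,  3, -1, -1]
  [ 0, -1, -1,  2,  0]
  [ 0, -1, -1,  0,  2]
Characteristic polynomial: det(λI − L) = λ(λ − 1)(λ − 2)(λ − 4)(λ − 5).
Roots: λ = 0; (λ − 1) = 0 ⇒ λ = 1; (λ − 2) = 0 ⇒ λ = 2; (λ − 4) = 0 ⇒ λ = 4; (λ − 5) = 0 ⇒ λ = 5.
(Check: the roots sum (with multiplicity) to 12, matching trace L = Σdeg = 2·6 = 12.)
Laplacian eigenvalues: [0.0, 1.0, 2.0, 4.0, 5.0]. Largest eigenvalue (spectral radius) = 5.0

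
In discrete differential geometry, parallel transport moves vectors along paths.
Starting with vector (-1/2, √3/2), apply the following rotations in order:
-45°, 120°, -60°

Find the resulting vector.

Total rotation: (-45°) + 120° + (-60°) = 15°. Final vector: (-0.7071, 0.7071)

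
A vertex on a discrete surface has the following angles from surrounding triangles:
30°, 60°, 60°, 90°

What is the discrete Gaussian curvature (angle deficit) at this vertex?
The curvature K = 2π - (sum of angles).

Sum of angles = 240°. K = 360° - 240° = 120°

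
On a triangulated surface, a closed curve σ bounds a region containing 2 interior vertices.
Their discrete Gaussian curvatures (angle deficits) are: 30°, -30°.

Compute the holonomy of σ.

Holonomy = total enclosed curvature = 30° + (-30°) = 0°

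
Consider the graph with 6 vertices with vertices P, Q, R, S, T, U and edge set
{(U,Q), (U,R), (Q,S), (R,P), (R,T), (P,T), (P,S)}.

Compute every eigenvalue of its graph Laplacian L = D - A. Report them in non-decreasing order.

Degrees: deg(P) = 3, deg(Q) = 2, deg(R) = 3, deg(S) = 2, deg(T) = 2, deg(U) = 2.
L = D − A with rows/columns ordered (P, Q, R, S, T, U):
  [ 3,  0, -1, -1, -1,  0]
  [ 0,  2,  0, -1,  0, -1]
  [-1,  0,  3,  0, -1, -1]
  [-1, -1,  0,  2,  0,  0]
  [-1,  0, -1,  0,  2,  0]
  [ 0, -1, -1,  0,  0,  2]
Characteristic polynomial: det(λI − L) = λ(λ − 1)(λ² − 6λ + 7)(λ − 3)(λ − 4).
Roots: λ = 0; (λ − 1) = 0 ⇒ λ = 1; (λ² − 6λ + 7) = 0 ⇒ λ = 3 ± √2 ≈ 1.5858, 4.4142; (λ − 3) = 0 ⇒ λ = 3; (λ − 4) = 0 ⇒ λ = 4.
(Check: the roots sum (with multiplicity) to 14, matching trace L = Σdeg = 2·7 = 14.)
Laplacian eigenvalues (increasing order): [0.0, 1.0, 1.5858, 3.0, 4.0, 4.4142]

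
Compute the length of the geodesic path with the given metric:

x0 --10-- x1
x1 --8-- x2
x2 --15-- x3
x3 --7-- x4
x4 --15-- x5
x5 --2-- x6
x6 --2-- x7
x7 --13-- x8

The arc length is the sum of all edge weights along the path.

Arc length = 10 + 8 + 15 + 7 + 15 + 2 + 2 + 13 = 72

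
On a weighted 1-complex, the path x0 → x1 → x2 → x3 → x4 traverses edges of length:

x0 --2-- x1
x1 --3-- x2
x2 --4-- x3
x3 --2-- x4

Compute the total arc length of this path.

Arc length = 2 + 3 + 4 + 2 = 11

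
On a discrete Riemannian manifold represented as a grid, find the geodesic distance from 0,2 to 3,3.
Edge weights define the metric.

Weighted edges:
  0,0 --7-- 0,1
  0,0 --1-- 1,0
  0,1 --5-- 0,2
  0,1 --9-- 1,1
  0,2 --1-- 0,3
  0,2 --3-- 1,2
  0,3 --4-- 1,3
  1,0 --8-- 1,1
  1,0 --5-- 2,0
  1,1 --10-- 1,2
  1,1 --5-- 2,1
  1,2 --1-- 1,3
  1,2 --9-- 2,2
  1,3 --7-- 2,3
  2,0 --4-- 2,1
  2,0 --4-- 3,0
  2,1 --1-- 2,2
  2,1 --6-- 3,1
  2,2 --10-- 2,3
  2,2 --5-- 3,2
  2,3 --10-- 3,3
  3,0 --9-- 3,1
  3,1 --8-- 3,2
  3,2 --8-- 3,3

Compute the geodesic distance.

Shortest path: 0,2 → 1,2 → 1,3 → 2,3 → 3,3, total weight = 21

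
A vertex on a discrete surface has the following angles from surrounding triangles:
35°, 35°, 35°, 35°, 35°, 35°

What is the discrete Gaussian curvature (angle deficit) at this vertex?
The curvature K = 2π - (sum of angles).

Sum of angles = 210°. K = 360° - 210° = 150°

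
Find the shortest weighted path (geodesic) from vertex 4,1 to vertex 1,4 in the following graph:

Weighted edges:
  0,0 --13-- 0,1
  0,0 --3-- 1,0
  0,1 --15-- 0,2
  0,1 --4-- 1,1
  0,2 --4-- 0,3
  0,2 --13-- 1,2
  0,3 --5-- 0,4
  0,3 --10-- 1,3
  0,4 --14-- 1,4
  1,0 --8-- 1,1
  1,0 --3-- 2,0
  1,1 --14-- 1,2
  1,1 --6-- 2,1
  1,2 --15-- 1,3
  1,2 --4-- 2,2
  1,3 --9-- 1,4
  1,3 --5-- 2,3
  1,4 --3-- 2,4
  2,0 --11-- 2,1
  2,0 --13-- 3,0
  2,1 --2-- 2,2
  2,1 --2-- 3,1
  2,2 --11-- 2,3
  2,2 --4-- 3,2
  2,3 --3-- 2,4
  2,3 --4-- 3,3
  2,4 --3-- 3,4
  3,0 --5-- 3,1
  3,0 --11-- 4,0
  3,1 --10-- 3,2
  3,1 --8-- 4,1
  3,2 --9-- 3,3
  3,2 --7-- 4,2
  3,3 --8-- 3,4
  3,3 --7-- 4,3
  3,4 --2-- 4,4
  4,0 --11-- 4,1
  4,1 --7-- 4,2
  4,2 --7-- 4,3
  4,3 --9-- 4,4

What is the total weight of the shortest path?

Shortest path: 4,1 → 3,1 → 2,1 → 2,2 → 2,3 → 2,4 → 1,4, total weight = 29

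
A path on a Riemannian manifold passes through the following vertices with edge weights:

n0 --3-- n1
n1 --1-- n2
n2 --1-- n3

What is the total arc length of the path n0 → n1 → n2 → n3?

Arc length = 3 + 1 + 1 = 5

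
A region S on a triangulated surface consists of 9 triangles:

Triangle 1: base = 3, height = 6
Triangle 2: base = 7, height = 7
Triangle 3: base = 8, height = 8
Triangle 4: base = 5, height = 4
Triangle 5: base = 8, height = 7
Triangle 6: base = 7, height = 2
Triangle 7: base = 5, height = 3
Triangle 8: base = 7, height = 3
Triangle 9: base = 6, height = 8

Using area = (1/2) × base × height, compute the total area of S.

(1/2)×3×6 + (1/2)×7×7 + (1/2)×8×8 + (1/2)×5×4 + (1/2)×8×7 + (1/2)×7×2 + (1/2)×5×3 + (1/2)×7×3 + (1/2)×6×8 = 152.5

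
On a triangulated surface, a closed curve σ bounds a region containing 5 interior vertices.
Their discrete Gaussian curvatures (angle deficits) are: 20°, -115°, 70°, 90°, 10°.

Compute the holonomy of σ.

Holonomy = total enclosed curvature = 20° + (-115°) + 70° + 90° + 10° = 75°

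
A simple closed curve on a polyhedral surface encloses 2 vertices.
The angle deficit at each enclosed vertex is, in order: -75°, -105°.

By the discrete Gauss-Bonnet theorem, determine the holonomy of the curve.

Holonomy = total enclosed curvature = (-75°) + (-105°) = -180°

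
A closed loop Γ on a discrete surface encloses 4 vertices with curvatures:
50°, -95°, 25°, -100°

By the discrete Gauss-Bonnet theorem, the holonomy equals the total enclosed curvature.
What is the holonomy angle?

Holonomy = total enclosed curvature = 50° + (-95°) + 25° + (-100°) = -120°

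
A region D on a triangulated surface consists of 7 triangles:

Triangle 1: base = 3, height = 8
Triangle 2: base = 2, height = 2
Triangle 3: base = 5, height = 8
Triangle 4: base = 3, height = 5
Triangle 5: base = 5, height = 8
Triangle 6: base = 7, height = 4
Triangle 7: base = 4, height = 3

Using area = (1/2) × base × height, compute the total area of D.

(1/2)×3×8 + (1/2)×2×2 + (1/2)×5×8 + (1/2)×3×5 + (1/2)×5×8 + (1/2)×7×4 + (1/2)×4×3 = 81.5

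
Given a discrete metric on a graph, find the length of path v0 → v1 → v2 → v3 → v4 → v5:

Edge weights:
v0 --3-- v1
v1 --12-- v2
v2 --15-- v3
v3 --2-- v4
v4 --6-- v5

Arc length = 3 + 12 + 15 + 2 + 6 = 38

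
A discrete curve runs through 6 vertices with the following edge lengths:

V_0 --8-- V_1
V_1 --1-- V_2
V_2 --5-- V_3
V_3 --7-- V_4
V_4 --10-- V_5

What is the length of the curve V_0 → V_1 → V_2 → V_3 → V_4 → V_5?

Arc length = 8 + 1 + 5 + 7 + 10 = 31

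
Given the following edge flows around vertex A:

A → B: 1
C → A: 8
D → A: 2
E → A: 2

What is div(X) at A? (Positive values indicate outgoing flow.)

Divergence = sum of outgoing flows = 1 + (-8) + (-2) + (-2) = -11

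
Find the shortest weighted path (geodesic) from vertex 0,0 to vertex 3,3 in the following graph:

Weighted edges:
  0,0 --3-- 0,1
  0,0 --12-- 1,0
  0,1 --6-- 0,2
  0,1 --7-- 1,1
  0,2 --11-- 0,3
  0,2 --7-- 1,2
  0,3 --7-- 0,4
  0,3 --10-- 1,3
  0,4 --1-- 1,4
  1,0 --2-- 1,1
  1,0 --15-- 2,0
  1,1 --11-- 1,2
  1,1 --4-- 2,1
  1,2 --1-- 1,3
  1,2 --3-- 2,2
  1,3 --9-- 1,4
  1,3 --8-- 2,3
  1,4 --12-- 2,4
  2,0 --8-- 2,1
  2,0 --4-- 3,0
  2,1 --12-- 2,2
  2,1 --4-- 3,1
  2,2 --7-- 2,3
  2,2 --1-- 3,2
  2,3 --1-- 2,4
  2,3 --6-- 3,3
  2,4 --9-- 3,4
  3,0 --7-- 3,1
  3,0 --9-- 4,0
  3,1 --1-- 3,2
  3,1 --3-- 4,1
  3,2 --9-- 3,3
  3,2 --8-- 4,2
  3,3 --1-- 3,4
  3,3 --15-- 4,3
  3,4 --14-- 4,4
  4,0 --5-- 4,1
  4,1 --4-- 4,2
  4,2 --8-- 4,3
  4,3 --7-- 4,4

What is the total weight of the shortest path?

Shortest path: 0,0 → 0,1 → 1,1 → 2,1 → 3,1 → 3,2 → 3,3, total weight = 28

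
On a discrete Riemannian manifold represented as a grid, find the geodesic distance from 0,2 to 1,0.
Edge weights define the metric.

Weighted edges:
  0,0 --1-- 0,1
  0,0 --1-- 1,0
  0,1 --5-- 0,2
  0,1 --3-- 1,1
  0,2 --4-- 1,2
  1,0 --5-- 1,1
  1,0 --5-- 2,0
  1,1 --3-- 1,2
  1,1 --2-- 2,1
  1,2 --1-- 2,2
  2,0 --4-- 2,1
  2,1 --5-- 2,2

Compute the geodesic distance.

Shortest path: 0,2 → 0,1 → 0,0 → 1,0, total weight = 7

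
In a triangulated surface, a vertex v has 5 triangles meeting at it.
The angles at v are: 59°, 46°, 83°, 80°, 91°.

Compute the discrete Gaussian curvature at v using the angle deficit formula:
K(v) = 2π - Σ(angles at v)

Sum of angles = 359°. K = 360° - 359° = 1° = π/180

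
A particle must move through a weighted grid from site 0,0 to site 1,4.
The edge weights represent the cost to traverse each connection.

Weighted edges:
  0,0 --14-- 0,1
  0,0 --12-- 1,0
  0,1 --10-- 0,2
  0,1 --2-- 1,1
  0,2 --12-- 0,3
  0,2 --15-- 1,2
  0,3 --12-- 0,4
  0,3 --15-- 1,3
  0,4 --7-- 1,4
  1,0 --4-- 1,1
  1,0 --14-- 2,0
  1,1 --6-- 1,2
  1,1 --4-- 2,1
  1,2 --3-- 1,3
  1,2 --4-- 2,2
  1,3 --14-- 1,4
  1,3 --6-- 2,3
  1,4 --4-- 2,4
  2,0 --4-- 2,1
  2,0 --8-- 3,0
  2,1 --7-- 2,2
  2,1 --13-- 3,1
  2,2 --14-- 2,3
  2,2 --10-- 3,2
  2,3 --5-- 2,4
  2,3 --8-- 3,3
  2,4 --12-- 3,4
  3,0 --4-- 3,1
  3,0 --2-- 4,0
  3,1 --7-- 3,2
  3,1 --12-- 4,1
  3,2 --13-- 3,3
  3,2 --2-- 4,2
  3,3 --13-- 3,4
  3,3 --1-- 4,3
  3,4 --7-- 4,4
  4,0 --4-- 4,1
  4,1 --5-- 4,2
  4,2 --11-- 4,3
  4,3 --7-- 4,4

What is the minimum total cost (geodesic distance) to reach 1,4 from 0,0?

Shortest path: 0,0 → 1,0 → 1,1 → 1,2 → 1,3 → 1,4, total weight = 39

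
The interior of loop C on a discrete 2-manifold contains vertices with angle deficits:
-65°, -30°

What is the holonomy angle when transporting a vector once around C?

Holonomy = total enclosed curvature = (-65°) + (-30°) = -95°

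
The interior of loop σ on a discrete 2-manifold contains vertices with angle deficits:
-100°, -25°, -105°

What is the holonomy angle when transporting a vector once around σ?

Holonomy = total enclosed curvature = (-100°) + (-25°) + (-105°) = -230°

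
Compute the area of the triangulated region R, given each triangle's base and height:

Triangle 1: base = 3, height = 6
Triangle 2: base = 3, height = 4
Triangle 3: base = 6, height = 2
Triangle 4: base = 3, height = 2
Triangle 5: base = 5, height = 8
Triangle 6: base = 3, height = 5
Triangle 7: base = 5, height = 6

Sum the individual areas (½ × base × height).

(1/2)×3×6 + (1/2)×3×4 + (1/2)×6×2 + (1/2)×3×2 + (1/2)×5×8 + (1/2)×3×5 + (1/2)×5×6 = 66.5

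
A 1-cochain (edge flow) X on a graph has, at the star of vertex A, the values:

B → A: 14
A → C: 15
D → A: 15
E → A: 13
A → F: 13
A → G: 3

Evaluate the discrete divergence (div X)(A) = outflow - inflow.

Divergence = sum of outgoing flows = (-14) + 15 + (-15) + (-13) + 13 + 3 = -11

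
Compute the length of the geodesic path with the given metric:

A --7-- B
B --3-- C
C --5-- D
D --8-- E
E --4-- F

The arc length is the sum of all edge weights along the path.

Arc length = 7 + 3 + 5 + 8 + 4 = 27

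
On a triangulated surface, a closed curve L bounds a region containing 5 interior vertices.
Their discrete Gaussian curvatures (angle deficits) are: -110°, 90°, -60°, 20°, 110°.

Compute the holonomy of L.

Holonomy = total enclosed curvature = (-110°) + 90° + (-60°) + 20° + 110° = 50°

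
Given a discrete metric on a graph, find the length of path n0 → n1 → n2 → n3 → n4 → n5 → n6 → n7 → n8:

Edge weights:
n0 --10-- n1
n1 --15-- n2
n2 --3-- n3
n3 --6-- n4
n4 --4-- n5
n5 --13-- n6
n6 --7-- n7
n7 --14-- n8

Arc length = 10 + 15 + 3 + 6 + 4 + 13 + 7 + 14 = 72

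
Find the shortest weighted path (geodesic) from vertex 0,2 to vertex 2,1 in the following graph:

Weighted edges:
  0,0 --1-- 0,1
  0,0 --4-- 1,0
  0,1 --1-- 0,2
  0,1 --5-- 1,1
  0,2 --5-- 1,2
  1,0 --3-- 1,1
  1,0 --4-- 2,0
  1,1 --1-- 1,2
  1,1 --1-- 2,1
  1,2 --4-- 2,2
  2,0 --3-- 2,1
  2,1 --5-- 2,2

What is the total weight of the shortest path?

Shortest path: 0,2 → 0,1 → 1,1 → 2,1, total weight = 7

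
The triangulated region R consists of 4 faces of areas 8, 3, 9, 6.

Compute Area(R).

8 + 3 + 9 + 6 = 26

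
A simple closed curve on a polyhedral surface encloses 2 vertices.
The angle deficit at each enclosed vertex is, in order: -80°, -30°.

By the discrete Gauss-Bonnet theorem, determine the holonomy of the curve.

Holonomy = total enclosed curvature = (-80°) + (-30°) = -110°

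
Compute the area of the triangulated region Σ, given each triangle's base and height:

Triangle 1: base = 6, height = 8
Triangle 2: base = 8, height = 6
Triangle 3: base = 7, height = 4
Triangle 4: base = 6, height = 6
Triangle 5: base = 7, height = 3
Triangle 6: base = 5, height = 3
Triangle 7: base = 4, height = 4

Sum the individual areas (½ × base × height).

(1/2)×6×8 + (1/2)×8×6 + (1/2)×7×4 + (1/2)×6×6 + (1/2)×7×3 + (1/2)×5×3 + (1/2)×4×4 = 106.0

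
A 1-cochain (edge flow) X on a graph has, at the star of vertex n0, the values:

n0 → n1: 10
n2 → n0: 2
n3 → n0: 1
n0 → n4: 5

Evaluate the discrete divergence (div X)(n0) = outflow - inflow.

Divergence = sum of outgoing flows = 10 + (-2) + (-1) + 5 = 12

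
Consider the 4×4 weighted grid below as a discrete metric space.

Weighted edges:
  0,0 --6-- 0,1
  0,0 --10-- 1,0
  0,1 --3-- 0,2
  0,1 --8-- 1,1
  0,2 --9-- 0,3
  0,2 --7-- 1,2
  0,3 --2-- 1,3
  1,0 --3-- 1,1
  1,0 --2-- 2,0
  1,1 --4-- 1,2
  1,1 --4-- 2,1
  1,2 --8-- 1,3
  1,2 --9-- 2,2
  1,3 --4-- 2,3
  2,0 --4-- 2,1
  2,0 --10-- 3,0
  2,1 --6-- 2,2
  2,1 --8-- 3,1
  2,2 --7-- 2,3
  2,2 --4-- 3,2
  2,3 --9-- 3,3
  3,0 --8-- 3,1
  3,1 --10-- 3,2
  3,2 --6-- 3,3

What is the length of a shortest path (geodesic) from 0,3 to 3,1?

Shortest path: 0,3 → 1,3 → 1,2 → 1,1 → 2,1 → 3,1, total weight = 26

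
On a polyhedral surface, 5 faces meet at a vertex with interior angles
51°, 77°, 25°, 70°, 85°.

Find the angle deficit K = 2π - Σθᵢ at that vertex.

Sum of angles = 308°. K = 360° - 308° = 52° = 13π/45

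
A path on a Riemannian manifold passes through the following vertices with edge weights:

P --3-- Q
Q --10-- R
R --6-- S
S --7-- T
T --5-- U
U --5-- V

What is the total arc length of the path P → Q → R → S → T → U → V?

Arc length = 3 + 10 + 6 + 7 + 5 + 5 = 36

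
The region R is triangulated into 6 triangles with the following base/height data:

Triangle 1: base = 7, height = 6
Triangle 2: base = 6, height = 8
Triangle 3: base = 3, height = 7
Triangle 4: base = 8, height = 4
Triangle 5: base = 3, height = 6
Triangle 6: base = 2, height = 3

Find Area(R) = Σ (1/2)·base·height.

(1/2)×7×6 + (1/2)×6×8 + (1/2)×3×7 + (1/2)×8×4 + (1/2)×3×6 + (1/2)×2×3 = 83.5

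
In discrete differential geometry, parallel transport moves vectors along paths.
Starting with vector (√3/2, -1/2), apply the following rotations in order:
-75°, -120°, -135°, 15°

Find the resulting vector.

Total rotation: (-75°) + (-120°) + (-135°) + 15° = -315° ≡ 45° (mod 360°). Final vector: (0.9659, 0.2588)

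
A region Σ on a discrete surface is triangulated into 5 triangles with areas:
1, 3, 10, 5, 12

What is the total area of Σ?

1 + 3 + 10 + 5 + 12 = 31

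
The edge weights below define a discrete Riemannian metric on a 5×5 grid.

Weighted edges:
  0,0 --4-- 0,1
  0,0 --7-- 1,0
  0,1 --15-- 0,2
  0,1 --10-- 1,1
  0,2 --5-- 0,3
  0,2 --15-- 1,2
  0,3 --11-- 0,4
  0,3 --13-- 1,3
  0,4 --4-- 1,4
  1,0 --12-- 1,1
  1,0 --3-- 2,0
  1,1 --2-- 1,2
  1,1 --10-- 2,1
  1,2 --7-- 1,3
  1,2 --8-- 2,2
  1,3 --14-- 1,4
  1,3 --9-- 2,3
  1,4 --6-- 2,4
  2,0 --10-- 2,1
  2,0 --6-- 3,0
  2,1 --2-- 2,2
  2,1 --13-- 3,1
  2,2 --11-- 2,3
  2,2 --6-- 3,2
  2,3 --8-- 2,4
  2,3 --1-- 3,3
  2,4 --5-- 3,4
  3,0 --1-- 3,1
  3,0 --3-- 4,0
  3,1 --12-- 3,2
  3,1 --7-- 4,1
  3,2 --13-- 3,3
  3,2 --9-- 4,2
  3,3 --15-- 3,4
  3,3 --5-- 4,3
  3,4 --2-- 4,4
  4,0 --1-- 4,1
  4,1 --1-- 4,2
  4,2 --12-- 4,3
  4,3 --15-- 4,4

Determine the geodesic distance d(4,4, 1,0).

Shortest path: 4,4 → 3,4 → 2,4 → 2,3 → 2,2 → 2,1 → 2,0 → 1,0, total weight = 41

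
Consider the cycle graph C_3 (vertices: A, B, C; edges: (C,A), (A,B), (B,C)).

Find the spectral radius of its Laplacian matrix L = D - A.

The cycle graph C_n has Laplacian eigenvalues λ_k = 2 − 2cos(2πk/n), k = 0, 1, …, n−1. Here n = 3:
k=0: 2 − 2cos(0) = 0.0; k=1: 2 − 2cos(2π/3) = 3.0; k=2: 2 − 2cos(4π/3) = 3.0.
Laplacian eigenvalues: [0.0, 3.0, 3.0]. Largest eigenvalue (spectral radius) = 3.0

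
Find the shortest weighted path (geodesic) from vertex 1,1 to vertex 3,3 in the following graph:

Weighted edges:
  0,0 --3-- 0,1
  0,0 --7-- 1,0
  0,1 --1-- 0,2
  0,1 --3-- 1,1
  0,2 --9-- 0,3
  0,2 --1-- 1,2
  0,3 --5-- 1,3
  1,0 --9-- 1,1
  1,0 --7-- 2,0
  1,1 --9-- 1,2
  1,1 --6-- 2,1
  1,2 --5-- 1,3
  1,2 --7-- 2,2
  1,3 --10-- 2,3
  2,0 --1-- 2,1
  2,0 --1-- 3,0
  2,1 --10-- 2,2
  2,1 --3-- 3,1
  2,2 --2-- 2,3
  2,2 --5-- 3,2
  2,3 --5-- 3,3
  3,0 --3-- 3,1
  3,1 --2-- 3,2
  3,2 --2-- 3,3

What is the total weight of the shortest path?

Shortest path: 1,1 → 2,1 → 3,1 → 3,2 → 3,3, total weight = 13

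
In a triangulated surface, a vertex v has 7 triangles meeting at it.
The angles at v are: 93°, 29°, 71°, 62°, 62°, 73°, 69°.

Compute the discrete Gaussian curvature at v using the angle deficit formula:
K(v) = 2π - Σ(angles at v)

Sum of angles = 459°. K = 360° - 459° = -99° = -11π/20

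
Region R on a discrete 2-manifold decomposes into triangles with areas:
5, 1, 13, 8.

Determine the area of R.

5 + 1 + 13 + 8 = 27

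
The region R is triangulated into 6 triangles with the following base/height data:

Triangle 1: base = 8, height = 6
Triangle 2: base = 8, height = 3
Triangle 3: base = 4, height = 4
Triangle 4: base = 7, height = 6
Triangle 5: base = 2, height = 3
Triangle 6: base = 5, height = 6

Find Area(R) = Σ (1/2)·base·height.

(1/2)×8×6 + (1/2)×8×3 + (1/2)×4×4 + (1/2)×7×6 + (1/2)×2×3 + (1/2)×5×6 = 83.0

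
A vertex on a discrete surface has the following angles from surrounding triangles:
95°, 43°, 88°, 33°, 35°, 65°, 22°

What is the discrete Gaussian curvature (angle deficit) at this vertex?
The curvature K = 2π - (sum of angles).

Sum of angles = 381°. K = 360° - 381° = -21° = -7π/60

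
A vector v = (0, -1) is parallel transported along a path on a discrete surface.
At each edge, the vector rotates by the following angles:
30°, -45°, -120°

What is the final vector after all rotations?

Total rotation: 30° + (-45°) + (-120°) = -135°. Final vector: (-0.7071, 0.7071)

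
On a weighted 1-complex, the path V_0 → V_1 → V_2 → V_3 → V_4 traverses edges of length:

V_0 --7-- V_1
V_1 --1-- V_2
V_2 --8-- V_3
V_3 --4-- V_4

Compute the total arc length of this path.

Arc length = 7 + 1 + 8 + 4 = 20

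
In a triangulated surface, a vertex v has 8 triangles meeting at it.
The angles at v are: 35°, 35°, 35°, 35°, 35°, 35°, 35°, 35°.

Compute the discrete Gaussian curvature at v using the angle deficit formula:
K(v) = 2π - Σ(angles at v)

Sum of angles = 280°. K = 360° - 280° = 80° = 4π/9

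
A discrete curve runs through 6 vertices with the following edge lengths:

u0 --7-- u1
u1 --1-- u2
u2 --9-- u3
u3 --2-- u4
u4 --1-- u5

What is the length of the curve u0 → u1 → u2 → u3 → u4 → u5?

Arc length = 7 + 1 + 9 + 2 + 1 = 20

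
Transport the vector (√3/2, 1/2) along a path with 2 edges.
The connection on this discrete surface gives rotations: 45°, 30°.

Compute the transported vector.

Total rotation: 45° + 30° = 75°. Final vector: (-0.2588, 0.9659)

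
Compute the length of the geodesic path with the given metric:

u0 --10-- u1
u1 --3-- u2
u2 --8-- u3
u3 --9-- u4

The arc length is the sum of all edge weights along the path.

Arc length = 10 + 3 + 8 + 9 = 30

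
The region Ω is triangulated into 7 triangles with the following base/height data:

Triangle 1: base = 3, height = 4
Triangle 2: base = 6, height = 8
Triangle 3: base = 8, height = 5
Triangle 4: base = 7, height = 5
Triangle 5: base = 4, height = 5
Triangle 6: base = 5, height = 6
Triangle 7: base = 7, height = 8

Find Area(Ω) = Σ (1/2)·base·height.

(1/2)×3×4 + (1/2)×6×8 + (1/2)×8×5 + (1/2)×7×5 + (1/2)×4×5 + (1/2)×5×6 + (1/2)×7×8 = 120.5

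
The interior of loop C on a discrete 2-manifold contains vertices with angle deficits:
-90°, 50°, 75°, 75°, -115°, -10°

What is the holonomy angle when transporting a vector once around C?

Holonomy = total enclosed curvature = (-90°) + 50° + 75° + 75° + (-115°) + (-10°) = -15°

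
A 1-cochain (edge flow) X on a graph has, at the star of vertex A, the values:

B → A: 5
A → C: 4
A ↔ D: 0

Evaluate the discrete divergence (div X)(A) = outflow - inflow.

Divergence = sum of outgoing flows = (-5) + 4 + 0 = -1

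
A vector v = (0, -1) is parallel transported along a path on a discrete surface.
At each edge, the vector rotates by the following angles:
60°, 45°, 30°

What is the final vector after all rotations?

Total rotation: 60° + 45° + 30° = 135°. Final vector: (0.7071, 0.7071)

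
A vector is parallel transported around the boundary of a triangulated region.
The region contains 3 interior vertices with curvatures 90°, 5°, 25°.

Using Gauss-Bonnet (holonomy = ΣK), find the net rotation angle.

Holonomy = total enclosed curvature = 90° + 5° + 25° = 120°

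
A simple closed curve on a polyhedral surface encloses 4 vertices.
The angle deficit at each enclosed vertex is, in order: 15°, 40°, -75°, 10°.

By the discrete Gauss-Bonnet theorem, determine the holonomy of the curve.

Holonomy = total enclosed curvature = 15° + 40° + (-75°) + 10° = -10°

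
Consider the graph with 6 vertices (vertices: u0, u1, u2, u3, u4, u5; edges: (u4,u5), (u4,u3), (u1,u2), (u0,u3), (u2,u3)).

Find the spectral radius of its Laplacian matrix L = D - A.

Degrees: deg(u0) = 1, deg(u1) = 1, deg(u2) = 2, deg(u3) = 3, deg(u4) = 2, deg(u5) = 1.
L = D − A with rows/columns ordered (u0, u1, u2, u3, u4, u5):
  [ 1,  0,  0, -1,  0,  0]
  [ 0,  1, -1,  0,  0,  0]
  [ 0, -1,  2, -1,  0,  0]
  [-1,  0, -1,  3, -1,  0]
  [ 0,  0,  0, -1,  2, -1]
  [ 0,  0,  0,  0, -1,  1]
Characteristic polynomial: det(λI − L) = λ(λ² − 3λ + 1)(λ² − 5λ + 3)(λ − 2).
Roots: λ = 0; (λ² − 3λ + 1) = 0 ⇒ λ = (3 ± √5)/2 ≈ 0.382, 2.618; (λ² − 5λ + 3) = 0 ⇒ λ = (5 ± √13)/2 ≈ 0.6972, 4.3028; (λ − 2) = 0 ⇒ λ = 2.
(Check: the roots sum (with multiplicity) to 10, matching trace L = Σdeg = 2·5 = 10.)
Laplacian eigenvalues: [0.0, 0.382, 0.6972, 2.0, 2.618, 4.3028]. Largest eigenvalue (spectral radius) = 4.3028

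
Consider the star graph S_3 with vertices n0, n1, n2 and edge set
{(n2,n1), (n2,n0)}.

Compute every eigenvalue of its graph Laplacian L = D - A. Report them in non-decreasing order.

The star S_3 is the complete bipartite graph K_{1,2} (one hub of degree 2, 2 leaves of degree 1). The Laplacian spectrum of K_{p,q} is 0, p (multiplicity q−1), q (multiplicity p−1), p+q. With p = 1, q = 2: 0 once, 1 with multiplicity 1, and 3 once. (Check: trace L = sum of degrees = 4 = 1·1 + 3.)
Laplacian eigenvalues (increasing order): [0.0, 1.0, 3.0]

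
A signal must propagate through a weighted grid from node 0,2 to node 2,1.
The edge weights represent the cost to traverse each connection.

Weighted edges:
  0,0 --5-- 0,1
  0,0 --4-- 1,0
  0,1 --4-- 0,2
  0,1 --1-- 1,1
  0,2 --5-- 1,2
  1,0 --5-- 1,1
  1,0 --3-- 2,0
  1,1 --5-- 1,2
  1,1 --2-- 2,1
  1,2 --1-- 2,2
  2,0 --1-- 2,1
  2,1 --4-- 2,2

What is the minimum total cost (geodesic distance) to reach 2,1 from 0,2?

Shortest path: 0,2 → 0,1 → 1,1 → 2,1, total weight = 7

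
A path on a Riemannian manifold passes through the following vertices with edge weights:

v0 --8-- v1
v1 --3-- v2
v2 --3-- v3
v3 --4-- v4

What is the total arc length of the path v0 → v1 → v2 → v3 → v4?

Arc length = 8 + 3 + 3 + 4 = 18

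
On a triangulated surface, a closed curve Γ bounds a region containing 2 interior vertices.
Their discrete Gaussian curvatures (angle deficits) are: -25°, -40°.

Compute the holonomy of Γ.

Holonomy = total enclosed curvature = (-25°) + (-40°) = -65°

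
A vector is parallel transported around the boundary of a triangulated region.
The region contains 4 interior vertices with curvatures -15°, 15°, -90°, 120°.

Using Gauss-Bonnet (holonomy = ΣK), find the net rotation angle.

Holonomy = total enclosed curvature = (-15°) + 15° + (-90°) + 120° = 30°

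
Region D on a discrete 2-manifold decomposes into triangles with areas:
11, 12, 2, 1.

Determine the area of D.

11 + 12 + 2 + 1 = 26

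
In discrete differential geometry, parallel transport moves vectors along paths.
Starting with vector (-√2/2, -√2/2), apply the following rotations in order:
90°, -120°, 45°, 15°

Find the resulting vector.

Total rotation: 90° + (-120°) + 45° + 15° = 30°. Final vector: (-0.2588, -0.9659)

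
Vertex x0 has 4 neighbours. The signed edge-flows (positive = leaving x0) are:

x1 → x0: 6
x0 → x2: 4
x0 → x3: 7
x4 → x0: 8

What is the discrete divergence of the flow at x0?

Divergence = sum of outgoing flows = (-6) + 4 + 7 + (-8) = -3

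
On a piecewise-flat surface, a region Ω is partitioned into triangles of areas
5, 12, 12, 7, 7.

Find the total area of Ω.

5 + 12 + 12 + 7 + 7 = 43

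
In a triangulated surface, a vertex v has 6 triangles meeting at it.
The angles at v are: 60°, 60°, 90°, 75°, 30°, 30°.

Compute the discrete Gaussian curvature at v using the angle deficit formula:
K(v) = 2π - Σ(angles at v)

Sum of angles = 345°. K = 360° - 345° = 15° = π/12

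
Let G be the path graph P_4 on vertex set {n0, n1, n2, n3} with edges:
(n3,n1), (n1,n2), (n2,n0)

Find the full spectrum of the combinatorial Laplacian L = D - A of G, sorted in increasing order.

The path graph P_n has Laplacian eigenvalues λ_k = 2 − 2cos(kπ/n), k = 0, 1, …, n−1. Here n = 4:
k=0: 2 − 2cos(0) = 0.0; k=1: 2 − 2cos(π/4) = 0.5858; k=2: 2 − 2cos(π/2) = 2.0; k=3: 2 − 2cos(3π/4) = 3.4142.
Laplacian eigenvalues (increasing order): [0.0, 0.5858, 2.0, 3.4142]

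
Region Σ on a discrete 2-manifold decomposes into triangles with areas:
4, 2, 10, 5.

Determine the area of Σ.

4 + 2 + 10 + 5 = 21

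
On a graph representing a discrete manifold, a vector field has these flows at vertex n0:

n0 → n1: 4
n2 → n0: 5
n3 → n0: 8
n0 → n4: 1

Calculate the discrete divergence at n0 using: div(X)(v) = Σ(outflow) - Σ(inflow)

Divergence = sum of outgoing flows = 4 + (-5) + (-8) + 1 = -8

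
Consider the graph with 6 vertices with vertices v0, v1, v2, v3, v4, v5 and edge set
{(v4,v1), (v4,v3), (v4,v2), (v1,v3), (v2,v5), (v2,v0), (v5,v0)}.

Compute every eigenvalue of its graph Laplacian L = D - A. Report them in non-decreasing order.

Degrees: deg(v0) = 2, deg(v1) = 2, deg(v2) = 3, deg(v3) = 2, deg(v4) = 3, deg(v5) = 2.
L = D − A with rows/columns ordered (v0, v1, v2, v3, v4, v5):
  [ 2,  0, -1,  0,  0, -1]
  [ 0,  2,  0, -1, -1,  0]
  [-1,  0,  3,  0, -1, -1]
  [ 0, -1,  0,  2, -1,  0]
  [ 0, -1, -1, -1,  3,  0]
  [-1,  0, -1,  0,  0,  2]
Characteristic polynomial: det(λI − L) = λ(λ² − 5λ + 2)(λ − 3)³.
Roots: λ = 0; (λ² − 5λ + 2) = 0 ⇒ λ = (5 ± √17)/2 ≈ 0.4384, 4.5616; (λ − 3) = 0 ⇒ λ = 3 (multiplicity 3).
(Check: the roots sum (with multiplicity) to 14, matching trace L = Σdeg = 2·7 = 14.)
Laplacian eigenvalues (increasing order): [0.0, 0.4384, 3.0, 3.0, 3.0, 4.5616]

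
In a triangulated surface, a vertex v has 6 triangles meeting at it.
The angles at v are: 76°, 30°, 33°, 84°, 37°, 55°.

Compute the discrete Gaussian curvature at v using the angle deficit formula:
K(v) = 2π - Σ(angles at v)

Sum of angles = 315°. K = 360° - 315° = 45° = π/4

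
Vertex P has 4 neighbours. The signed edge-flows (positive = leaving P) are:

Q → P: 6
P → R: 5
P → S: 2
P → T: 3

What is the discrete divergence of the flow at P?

Divergence = sum of outgoing flows = (-6) + 5 + 2 + 3 = 4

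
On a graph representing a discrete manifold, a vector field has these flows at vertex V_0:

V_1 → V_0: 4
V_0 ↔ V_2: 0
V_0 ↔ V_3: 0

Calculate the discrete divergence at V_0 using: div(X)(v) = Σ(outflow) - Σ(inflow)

Divergence = sum of outgoing flows = (-4) + 0 + 0 = -4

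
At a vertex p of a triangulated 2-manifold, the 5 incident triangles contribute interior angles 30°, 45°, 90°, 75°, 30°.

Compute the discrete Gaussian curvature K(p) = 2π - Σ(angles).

Sum of angles = 270°. K = 360° - 270° = 90° = π/2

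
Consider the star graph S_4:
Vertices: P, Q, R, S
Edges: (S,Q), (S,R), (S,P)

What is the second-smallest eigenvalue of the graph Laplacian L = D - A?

The star S_4 is the complete bipartite graph K_{1,3} (one hub of degree 3, 3 leaves of degree 1). The Laplacian spectrum of K_{p,q} is 0, p (multiplicity q−1), q (multiplicity p−1), p+q. With p = 1, q = 3: 0 once, 1 with multiplicity 2, and 4 once. (Check: trace L = sum of degrees = 6 = 2·1 + 4.)
Laplacian eigenvalues: [0.0, 1.0, 1.0, 4.0]. Algebraic connectivity (smallest non-zero eigenvalue) = 1.0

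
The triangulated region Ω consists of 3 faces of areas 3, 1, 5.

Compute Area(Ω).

3 + 1 + 5 = 9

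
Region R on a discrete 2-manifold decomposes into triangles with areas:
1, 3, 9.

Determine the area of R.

1 + 3 + 9 = 13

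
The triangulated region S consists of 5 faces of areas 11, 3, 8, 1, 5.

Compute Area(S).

11 + 3 + 8 + 1 + 5 = 28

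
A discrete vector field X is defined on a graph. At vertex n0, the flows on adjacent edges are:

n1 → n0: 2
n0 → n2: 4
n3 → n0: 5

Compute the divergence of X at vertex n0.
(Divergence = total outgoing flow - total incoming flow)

Divergence = sum of outgoing flows = (-2) + 4 + (-5) = -3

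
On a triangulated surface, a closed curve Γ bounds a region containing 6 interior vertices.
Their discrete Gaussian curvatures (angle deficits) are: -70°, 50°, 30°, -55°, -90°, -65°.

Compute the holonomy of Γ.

Holonomy = total enclosed curvature = (-70°) + 50° + 30° + (-55°) + (-90°) + (-65°) = -200°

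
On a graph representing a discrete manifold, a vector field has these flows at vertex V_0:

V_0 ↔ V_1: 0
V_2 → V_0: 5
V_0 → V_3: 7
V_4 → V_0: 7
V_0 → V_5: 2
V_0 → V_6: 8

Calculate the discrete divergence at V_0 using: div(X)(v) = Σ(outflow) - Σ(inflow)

Divergence = sum of outgoing flows = 0 + (-5) + 7 + (-7) + 2 + 8 = 5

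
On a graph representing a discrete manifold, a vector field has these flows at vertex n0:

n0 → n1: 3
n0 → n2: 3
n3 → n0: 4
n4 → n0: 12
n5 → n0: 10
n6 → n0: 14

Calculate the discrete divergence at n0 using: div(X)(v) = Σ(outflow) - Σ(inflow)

Divergence = sum of outgoing flows = 3 + 3 + (-4) + (-12) + (-10) + (-14) = -34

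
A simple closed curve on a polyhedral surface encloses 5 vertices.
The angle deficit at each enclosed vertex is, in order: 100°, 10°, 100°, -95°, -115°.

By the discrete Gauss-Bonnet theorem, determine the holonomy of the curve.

Holonomy = total enclosed curvature = 100° + 10° + 100° + (-95°) + (-115°) = 0°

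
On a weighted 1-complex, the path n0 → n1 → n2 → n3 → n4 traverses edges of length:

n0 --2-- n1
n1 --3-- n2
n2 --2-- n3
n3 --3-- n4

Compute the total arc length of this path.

Arc length = 2 + 3 + 2 + 3 = 10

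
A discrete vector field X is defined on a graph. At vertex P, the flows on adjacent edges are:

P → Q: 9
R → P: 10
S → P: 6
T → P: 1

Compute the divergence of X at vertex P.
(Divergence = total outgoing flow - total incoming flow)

Divergence = sum of outgoing flows = 9 + (-10) + (-6) + (-1) = -8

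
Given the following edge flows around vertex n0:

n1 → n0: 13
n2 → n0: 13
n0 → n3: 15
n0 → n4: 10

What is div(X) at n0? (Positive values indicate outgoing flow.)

Divergence = sum of outgoing flows = (-13) + (-13) + 15 + 10 = -1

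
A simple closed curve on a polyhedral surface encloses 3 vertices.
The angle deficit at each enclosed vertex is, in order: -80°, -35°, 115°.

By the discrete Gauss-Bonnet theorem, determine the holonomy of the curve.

Holonomy = total enclosed curvature = (-80°) + (-35°) + 115° = 0°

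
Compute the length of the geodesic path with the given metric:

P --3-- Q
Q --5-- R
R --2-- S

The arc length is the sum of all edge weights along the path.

Arc length = 3 + 5 + 2 = 10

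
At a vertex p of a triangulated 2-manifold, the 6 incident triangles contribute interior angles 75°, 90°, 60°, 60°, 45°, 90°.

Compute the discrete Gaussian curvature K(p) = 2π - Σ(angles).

Sum of angles = 420°. K = 360° - 420° = -60°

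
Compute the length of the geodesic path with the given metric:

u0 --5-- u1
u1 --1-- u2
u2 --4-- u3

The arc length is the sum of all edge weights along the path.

Arc length = 5 + 1 + 4 = 10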